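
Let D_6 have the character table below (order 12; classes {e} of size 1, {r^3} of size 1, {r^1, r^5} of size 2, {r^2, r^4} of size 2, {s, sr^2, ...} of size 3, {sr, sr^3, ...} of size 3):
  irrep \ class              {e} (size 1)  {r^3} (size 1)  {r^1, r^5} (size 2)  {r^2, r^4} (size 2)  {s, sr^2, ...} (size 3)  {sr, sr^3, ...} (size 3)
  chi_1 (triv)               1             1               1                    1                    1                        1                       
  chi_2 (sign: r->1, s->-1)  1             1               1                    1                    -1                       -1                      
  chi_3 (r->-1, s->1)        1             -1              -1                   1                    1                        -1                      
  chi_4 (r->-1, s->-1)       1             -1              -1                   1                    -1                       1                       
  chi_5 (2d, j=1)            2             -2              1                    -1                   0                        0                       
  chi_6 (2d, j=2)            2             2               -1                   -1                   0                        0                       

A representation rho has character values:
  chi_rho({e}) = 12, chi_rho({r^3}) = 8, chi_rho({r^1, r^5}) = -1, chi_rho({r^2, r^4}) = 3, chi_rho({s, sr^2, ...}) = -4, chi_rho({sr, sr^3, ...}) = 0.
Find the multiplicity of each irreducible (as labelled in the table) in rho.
Multiplicities: chi_1: 1, chi_2: 3, chi_3: 0, chi_4: 2, chi_5: 0, chi_6: 3.

Use <chi_rho, chi> = (1/|G|) sum_C |C| * chi_rho(C) * conj(chi(C)) with |G| = 12 for each irreducible chi in the table:
  <chi_rho, chi_1> = (1/12)[1*(12)*conj(1) + 1*(8)*conj(1) + 2*(-1)*conj(1) + 2*(3)*conj(1) + 3*(-4)*conj(1) + 3*(0)*conj(1)]
      = (1/12)[(12) + (8) + (-2) + (6) + (-12) + (0)] = 12/12 = 1
  <chi_rho, chi_2> = (1/12)[1*(12)*conj(1) + 1*(8)*conj(1) + 2*(-1)*conj(1) + 2*(3)*conj(1) + 3*(-4)*conj(-1) + 3*(0)*conj(-1)]
      = (1/12)[(12) + (8) + (-2) + (6) + (12) + (0)] = 36/12 = 3
  <chi_rho, chi_3> = (1/12)[1*(12)*conj(1) + 1*(8)*conj(-1) + 2*(-1)*conj(-1) + 2*(3)*conj(1) + 3*(-4)*conj(1) + 3*(0)*conj(-1)]
      = (1/12)[(12) + (-8) + (2) + (6) + (-12) + (0)] = 0/12 = 0
  <chi_rho, chi_4> = (1/12)[1*(12)*conj(1) + 1*(8)*conj(-1) + 2*(-1)*conj(-1) + 2*(3)*conj(1) + 3*(-4)*conj(-1) + 3*(0)*conj(1)]
      = (1/12)[(12) + (-8) + (2) + (6) + (12) + (0)] = 24/12 = 2
  <chi_rho, chi_5> = (1/12)[1*(12)*conj(2) + 1*(8)*conj(-2) + 2*(-1)*conj(1) + 2*(3)*conj(-1) + 3*(-4)*conj(0) + 3*(0)*conj(0)]
      = (1/12)[(24) + (-16) + (-2) + (-6) + (0) + (0)] = 0/12 = 0
  <chi_rho, chi_6> = (1/12)[1*(12)*conj(2) + 1*(8)*conj(2) + 2*(-1)*conj(-1) + 2*(3)*conj(-1) + 3*(-4)*conj(0) + 3*(0)*conj(0)]
      = (1/12)[(24) + (16) + (2) + (-6) + (0) + (0)] = 36/12 = 3
Dimension check: dim(rho) = sum (mult * dim) = 1*1 + 3*1 + 0*1 + 2*1 + 0*2 + 3*2 = 12 = chi_rho(e) = 12.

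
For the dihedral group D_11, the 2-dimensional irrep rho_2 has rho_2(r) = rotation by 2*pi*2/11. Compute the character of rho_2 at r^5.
chi_{rho_2}(r^5) = 2*cos(2*pi*2*5/11) = 2*cos(2*pi/11)

Argument: rho_2(r^5) is rotation by angle 2*pi*2*5/11, whose trace is 2*cos(2*pi*2*5/11) = 2*cos(2*pi/11).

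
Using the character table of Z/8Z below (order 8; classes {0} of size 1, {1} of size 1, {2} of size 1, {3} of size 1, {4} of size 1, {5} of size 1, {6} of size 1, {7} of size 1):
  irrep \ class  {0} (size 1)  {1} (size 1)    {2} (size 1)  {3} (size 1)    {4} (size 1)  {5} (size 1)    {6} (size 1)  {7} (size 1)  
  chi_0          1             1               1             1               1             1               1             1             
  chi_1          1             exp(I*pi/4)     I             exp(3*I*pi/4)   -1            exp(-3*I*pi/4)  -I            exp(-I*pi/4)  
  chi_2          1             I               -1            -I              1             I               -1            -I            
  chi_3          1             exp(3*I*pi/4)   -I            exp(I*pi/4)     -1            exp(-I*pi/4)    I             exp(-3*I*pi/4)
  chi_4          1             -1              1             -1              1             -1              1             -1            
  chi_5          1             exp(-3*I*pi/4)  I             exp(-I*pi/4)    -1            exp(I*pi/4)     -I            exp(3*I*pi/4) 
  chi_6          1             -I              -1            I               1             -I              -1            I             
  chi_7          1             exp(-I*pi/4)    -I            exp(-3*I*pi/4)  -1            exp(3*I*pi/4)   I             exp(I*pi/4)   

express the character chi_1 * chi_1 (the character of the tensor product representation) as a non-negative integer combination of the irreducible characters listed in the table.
chi_1 tensor chi_1 = chi_2 (all other irreducibles have multiplicity 0).

Argument: The character of a tensor product is the pointwise product (chi_1 * chi_1)(C) = chi_1(C) * chi_1(C):
  {0}: (1)*(1), {1}: (exp(I*pi/4))*(exp(I*pi/4)), {2}: (I)*(I), {3}: (exp(3*I*pi/4))*(exp(3*I*pi/4)), {4}: (-1)*(-1), {5}: (exp(-3*I*pi/4))*(exp(-3*I*pi/4)), {6}: (-I)*(-I), {7}: (exp(-I*pi/4))*(exp(-I*pi/4))
so (chi_1 * chi_1) takes values
  {0} -> 1, {1} -> I, {2} -> -1, {3} -> -I, {4} -> 1, {5} -> I, {6} -> -1, {7} -> -I.
Now take the inner product of this character with each irreducible chi from the table, <chi_1*chi_1, chi> = (1/8) sum_C |C| (chi_1*chi_1)(C) conj(chi(C)):
  <chi_1*chi_1, chi_0> = (1/8)[1*(1)*conj(1) + 1*(I)*conj(1) + 1*(-1)*conj(1) + 1*(-I)*conj(1) + 1*(1)*conj(1) + 1*(I)*conj(1) + 1*(-1)*conj(1) + 1*(-I)*conj(1)]
      = (1/8)[(1) + (I) + (-1) + (-I) + (1) + (I) + (-1) + (-I)] = 0/8 = 0
  <chi_1*chi_1, chi_1> = (1/8)[1*(1)*conj(1) + 1*(I)*conj(exp(I*pi/4)) + 1*(-1)*conj(I) + 1*(-I)*conj(exp(3*I*pi/4)) + 1*(1)*conj(-1) + 1*(I)*conj(exp(-3*I*pi/4)) + 1*(-1)*conj(-I) + 1*(-I)*conj(exp(-I*pi/4))]
      = (1/8)[(1) + (exp(I*pi/4)) + (I) + (-exp(-I*pi/4)) + (-1) + (exp(-3*I*pi/4)) + (-I) + (-exp(3*I*pi/4))] = 0/8 = 0
  <chi_1*chi_1, chi_2> = (1/8)[1*(1)*conj(1) + 1*(I)*conj(I) + 1*(-1)*conj(-1) + 1*(-I)*conj(-I) + 1*(1)*conj(1) + 1*(I)*conj(I) + 1*(-1)*conj(-1) + 1*(-I)*conj(-I)]
      = (1/8)[(1) + (1) + (1) + (1) + (1) + (1) + (1) + (1)] = 8/8 = 1
  <chi_1*chi_1, chi_3> = (1/8)[1*(1)*conj(1) + 1*(I)*conj(exp(3*I*pi/4)) + 1*(-1)*conj(-I) + 1*(-I)*conj(exp(I*pi/4)) + 1*(1)*conj(-1) + 1*(I)*conj(exp(-I*pi/4)) + 1*(-1)*conj(I) + 1*(-I)*conj(exp(-3*I*pi/4))]
      = (1/8)[(1) + (exp(-I*pi/4)) + (-I) + (-exp(I*pi/4)) + (-1) + (exp(3*I*pi/4)) + (I) + (-exp(-3*I*pi/4))] = 0/8 = 0
  <chi_1*chi_1, chi_4> = (1/8)[1*(1)*conj(1) + 1*(I)*conj(-1) + 1*(-1)*conj(1) + 1*(-I)*conj(-1) + 1*(1)*conj(1) + 1*(I)*conj(-1) + 1*(-1)*conj(1) + 1*(-I)*conj(-1)]
      = (1/8)[(1) + (-I) + (-1) + (I) + (1) + (-I) + (-1) + (I)] = 0/8 = 0
  <chi_1*chi_1, chi_5> = (1/8)[1*(1)*conj(1) + 1*(I)*conj(exp(-3*I*pi/4)) + 1*(-1)*conj(I) + 1*(-I)*conj(exp(-I*pi/4)) + 1*(1)*conj(-1) + 1*(I)*conj(exp(I*pi/4)) + 1*(-1)*conj(-I) + 1*(-I)*conj(exp(3*I*pi/4))]
      = (1/8)[(1) + (exp(-3*I*pi/4)) + (I) + (-exp(3*I*pi/4)) + (-1) + (exp(I*pi/4)) + (-I) + (-exp(-I*pi/4))] = 0/8 = 0
  <chi_1*chi_1, chi_6> = (1/8)[1*(1)*conj(1) + 1*(I)*conj(-I) + 1*(-1)*conj(-1) + 1*(-I)*conj(I) + 1*(1)*conj(1) + 1*(I)*conj(-I) + 1*(-1)*conj(-1) + 1*(-I)*conj(I)]
      = (1/8)[(1) + (-1) + (1) + (-1) + (1) + (-1) + (1) + (-1)] = 0/8 = 0
  <chi_1*chi_1, chi_7> = (1/8)[1*(1)*conj(1) + 1*(I)*conj(exp(-I*pi/4)) + 1*(-1)*conj(-I) + 1*(-I)*conj(exp(-3*I*pi/4)) + 1*(1)*conj(-1) + 1*(I)*conj(exp(3*I*pi/4)) + 1*(-1)*conj(I) + 1*(-I)*conj(exp(I*pi/4))]
      = (1/8)[(1) + (exp(3*I*pi/4)) + (-I) + (-exp(-3*I*pi/4)) + (-1) + (exp(-I*pi/4)) + (I) + (-exp(I*pi/4))] = 0/8 = 0
(Exp terms are combined using exp(i*s)*conj(exp(i*t)) = exp(i*(s-t)), and sums of them are collapsed using the identity that for every m > 1 the m distinct m-th roots of unity sum to 0, e.g. 1 + exp(2*I*pi/3) + exp(-2*I*pi/3) = 0.)
Hence the multiplicities are chi_2: 1. Dimension check: dim(chi_1)*dim(chi_1) = 1*1 = 1 and sum (mult * dim) = 1*1 = 1.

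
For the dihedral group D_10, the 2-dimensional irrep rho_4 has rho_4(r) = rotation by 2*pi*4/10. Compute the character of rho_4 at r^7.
chi_{rho_4}(r^7) = 2*cos(2*pi*4*7/10) = -1/2 + sqrt(5)/2

Derivation: rho_4(r^7) is rotation by angle 2*pi*4*7/10, whose trace is 2*cos(2*pi*4*7/10) = -1/2 + sqrt(5)/2.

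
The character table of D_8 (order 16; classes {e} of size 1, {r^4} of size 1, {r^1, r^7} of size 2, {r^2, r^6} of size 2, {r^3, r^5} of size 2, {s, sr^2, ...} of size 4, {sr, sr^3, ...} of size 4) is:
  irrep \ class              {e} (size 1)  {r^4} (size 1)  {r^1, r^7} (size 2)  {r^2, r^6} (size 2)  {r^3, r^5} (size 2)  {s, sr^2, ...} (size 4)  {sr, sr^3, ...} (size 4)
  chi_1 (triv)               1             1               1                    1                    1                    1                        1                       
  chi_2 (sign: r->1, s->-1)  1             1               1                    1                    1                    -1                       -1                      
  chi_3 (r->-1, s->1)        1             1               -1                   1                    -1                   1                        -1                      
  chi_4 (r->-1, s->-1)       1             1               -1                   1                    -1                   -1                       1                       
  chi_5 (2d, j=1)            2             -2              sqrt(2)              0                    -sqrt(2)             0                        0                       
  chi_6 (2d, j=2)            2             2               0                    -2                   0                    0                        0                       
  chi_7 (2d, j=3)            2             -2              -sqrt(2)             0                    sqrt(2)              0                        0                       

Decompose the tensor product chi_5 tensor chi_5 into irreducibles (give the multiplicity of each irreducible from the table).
chi_5 tensor chi_5 = chi_1 + chi_2 + chi_6 (all other irreducibles have multiplicity 0).

Working: The character of a tensor product is the pointwise product (chi_5 * chi_5)(C) = chi_5(C) * chi_5(C):
  {e}: (2)*(2), {r^4}: (-2)*(-2), {r^1, r^7}: (sqrt(2))*(sqrt(2)), {r^2, r^6}: (0)*(0), {r^3, r^5}: (-sqrt(2))*(-sqrt(2)), {s, sr^2, ...}: (0)*(0), {sr, sr^3, ...}: (0)*(0)
so (chi_5 * chi_5) takes values
  {e} -> 4, {r^4} -> 4, {r^1, r^7} -> 2, {r^2, r^6} -> 0, {r^3, r^5} -> 2, {s, sr^2, ...} -> 0, {sr, sr^3, ...} -> 0.
Now take the inner product of this character with each irreducible chi from the table, <chi_5*chi_5, chi> = (1/16) sum_C |C| (chi_5*chi_5)(C) conj(chi(C)):
  <chi_5*chi_5, chi_1> = (1/16)[1*(4)*conj(1) + 1*(4)*conj(1) + 2*(2)*conj(1) + 2*(0)*conj(1) + 2*(2)*conj(1) + 4*(0)*conj(1) + 4*(0)*conj(1)]
      = (1/16)[(4) + (4) + (4) + (0) + (4) + (0) + (0)] = 16/16 = 1
  <chi_5*chi_5, chi_2> = (1/16)[1*(4)*conj(1) + 1*(4)*conj(1) + 2*(2)*conj(1) + 2*(0)*conj(1) + 2*(2)*conj(1) + 4*(0)*conj(-1) + 4*(0)*conj(-1)]
      = (1/16)[(4) + (4) + (4) + (0) + (4) + (0) + (0)] = 16/16 = 1
  <chi_5*chi_5, chi_3> = (1/16)[1*(4)*conj(1) + 1*(4)*conj(1) + 2*(2)*conj(-1) + 2*(0)*conj(1) + 2*(2)*conj(-1) + 4*(0)*conj(1) + 4*(0)*conj(-1)]
      = (1/16)[(4) + (4) + (-4) + (0) + (-4) + (0) + (0)] = 0/16 = 0
  <chi_5*chi_5, chi_4> = (1/16)[1*(4)*conj(1) + 1*(4)*conj(1) + 2*(2)*conj(-1) + 2*(0)*conj(1) + 2*(2)*conj(-1) + 4*(0)*conj(-1) + 4*(0)*conj(1)]
      = (1/16)[(4) + (4) + (-4) + (0) + (-4) + (0) + (0)] = 0/16 = 0
  <chi_5*chi_5, chi_5> = (1/16)[1*(4)*conj(2) + 1*(4)*conj(-2) + 2*(2)*conj(sqrt(2)) + 2*(0)*conj(0) + 2*(2)*conj(-sqrt(2)) + 4*(0)*conj(0) + 4*(0)*conj(0)]
      = (1/16)[(8) + (-8) + (4*sqrt(2)) + (0) + (-4*sqrt(2)) + (0) + (0)] = 0/16 = 0
  <chi_5*chi_5, chi_6> = (1/16)[1*(4)*conj(2) + 1*(4)*conj(2) + 2*(2)*conj(0) + 2*(0)*conj(-2) + 2*(2)*conj(0) + 4*(0)*conj(0) + 4*(0)*conj(0)]
      = (1/16)[(8) + (8) + (0) + (0) + (0) + (0) + (0)] = 16/16 = 1
  <chi_5*chi_5, chi_7> = (1/16)[1*(4)*conj(2) + 1*(4)*conj(-2) + 2*(2)*conj(-sqrt(2)) + 2*(0)*conj(0) + 2*(2)*conj(sqrt(2)) + 4*(0)*conj(0) + 4*(0)*conj(0)]
      = (1/16)[(8) + (-8) + (-4*sqrt(2)) + (0) + (4*sqrt(2)) + (0) + (0)] = 0/16 = 0
Hence the multiplicities are chi_1: 1, chi_2: 1, chi_6: 1. Dimension check: dim(chi_5)*dim(chi_5) = 2*2 = 4 and sum (mult * dim) = 1*1 + 1*1 + 1*2 = 4.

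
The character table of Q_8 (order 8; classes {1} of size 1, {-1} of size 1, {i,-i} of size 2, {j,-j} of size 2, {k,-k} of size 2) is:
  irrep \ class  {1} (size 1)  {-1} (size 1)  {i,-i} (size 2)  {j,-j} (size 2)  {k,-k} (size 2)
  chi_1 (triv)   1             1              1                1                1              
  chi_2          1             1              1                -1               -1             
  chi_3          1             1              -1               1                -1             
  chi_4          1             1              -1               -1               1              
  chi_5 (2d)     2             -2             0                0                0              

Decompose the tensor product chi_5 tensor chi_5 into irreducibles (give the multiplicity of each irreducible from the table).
chi_5 tensor chi_5 = chi_1 + chi_2 + chi_3 + chi_4 (all other irreducibles have multiplicity 0).

Proof sketch: The character of a tensor product is the pointwise product (chi_5 * chi_5)(C) = chi_5(C) * chi_5(C):
  {1}: (2)*(2), {-1}: (-2)*(-2), {i,-i}: (0)*(0), {j,-j}: (0)*(0), {k,-k}: (0)*(0)
so (chi_5 * chi_5) takes values
  {1} -> 4, {-1} -> 4, {i,-i} -> 0, {j,-j} -> 0, {k,-k} -> 0.
Now take the inner product of this character with each irreducible chi from the table, <chi_5*chi_5, chi> = (1/8) sum_C |C| (chi_5*chi_5)(C) conj(chi(C)):
  <chi_5*chi_5, chi_1> = (1/8)[1*(4)*conj(1) + 1*(4)*conj(1) + 2*(0)*conj(1) + 2*(0)*conj(1) + 2*(0)*conj(1)]
      = (1/8)[(4) + (4) + (0) + (0) + (0)] = 8/8 = 1
  <chi_5*chi_5, chi_2> = (1/8)[1*(4)*conj(1) + 1*(4)*conj(1) + 2*(0)*conj(1) + 2*(0)*conj(-1) + 2*(0)*conj(-1)]
      = (1/8)[(4) + (4) + (0) + (0) + (0)] = 8/8 = 1
  <chi_5*chi_5, chi_3> = (1/8)[1*(4)*conj(1) + 1*(4)*conj(1) + 2*(0)*conj(-1) + 2*(0)*conj(1) + 2*(0)*conj(-1)]
      = (1/8)[(4) + (4) + (0) + (0) + (0)] = 8/8 = 1
  <chi_5*chi_5, chi_4> = (1/8)[1*(4)*conj(1) + 1*(4)*conj(1) + 2*(0)*conj(-1) + 2*(0)*conj(-1) + 2*(0)*conj(1)]
      = (1/8)[(4) + (4) + (0) + (0) + (0)] = 8/8 = 1
  <chi_5*chi_5, chi_5> = (1/8)[1*(4)*conj(2) + 1*(4)*conj(-2) + 2*(0)*conj(0) + 2*(0)*conj(0) + 2*(0)*conj(0)]
      = (1/8)[(8) + (-8) + (0) + (0) + (0)] = 0/8 = 0
Hence the multiplicities are chi_1: 1, chi_2: 1, chi_3: 1, chi_4: 1. Dimension check: dim(chi_5)*dim(chi_5) = 2*2 = 4 and sum (mult * dim) = 1*1 + 1*1 + 1*1 + 1*1 = 4.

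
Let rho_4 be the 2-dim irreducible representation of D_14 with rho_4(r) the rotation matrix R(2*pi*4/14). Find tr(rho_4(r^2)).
chi_{rho_4}(r^2) = 2*cos(2*pi*4*2/14) = -2*cos(pi/7)

rho_4(r^2) is rotation by angle 2*pi*4*2/14, whose trace is 2*cos(2*pi*4*2/14) = -2*cos(pi/7).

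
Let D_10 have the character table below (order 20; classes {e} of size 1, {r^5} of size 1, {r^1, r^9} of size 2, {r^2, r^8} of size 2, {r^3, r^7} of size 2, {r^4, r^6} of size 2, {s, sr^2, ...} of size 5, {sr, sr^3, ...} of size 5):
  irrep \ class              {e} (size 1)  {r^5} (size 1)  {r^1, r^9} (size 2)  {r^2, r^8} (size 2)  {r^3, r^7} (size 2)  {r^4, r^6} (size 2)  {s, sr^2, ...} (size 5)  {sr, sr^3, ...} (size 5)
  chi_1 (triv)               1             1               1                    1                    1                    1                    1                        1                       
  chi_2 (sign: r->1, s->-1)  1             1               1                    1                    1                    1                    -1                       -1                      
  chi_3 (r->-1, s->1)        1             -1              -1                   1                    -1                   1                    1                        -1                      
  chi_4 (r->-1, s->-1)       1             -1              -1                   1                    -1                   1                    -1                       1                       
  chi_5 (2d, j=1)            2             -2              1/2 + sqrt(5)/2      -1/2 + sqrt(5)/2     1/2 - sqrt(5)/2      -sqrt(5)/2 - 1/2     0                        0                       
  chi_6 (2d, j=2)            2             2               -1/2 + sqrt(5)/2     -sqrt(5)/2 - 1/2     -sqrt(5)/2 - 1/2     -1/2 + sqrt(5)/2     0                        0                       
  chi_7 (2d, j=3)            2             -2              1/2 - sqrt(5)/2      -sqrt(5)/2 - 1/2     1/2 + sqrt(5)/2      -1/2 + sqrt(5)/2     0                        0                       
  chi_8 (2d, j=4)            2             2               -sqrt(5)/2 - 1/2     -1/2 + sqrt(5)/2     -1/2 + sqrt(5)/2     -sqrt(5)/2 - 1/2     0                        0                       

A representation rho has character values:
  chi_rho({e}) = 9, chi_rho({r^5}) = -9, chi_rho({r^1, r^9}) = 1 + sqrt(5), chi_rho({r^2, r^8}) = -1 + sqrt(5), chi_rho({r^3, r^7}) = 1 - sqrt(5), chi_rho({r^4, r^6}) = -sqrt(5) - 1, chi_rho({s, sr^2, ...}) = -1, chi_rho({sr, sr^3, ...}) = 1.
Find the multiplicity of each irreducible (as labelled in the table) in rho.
Multiplicities: chi_1: 0, chi_2: 0, chi_3: 0, chi_4: 1, chi_5: 3, chi_6: 0, chi_7: 1, chi_8: 0.

Proof sketch: Use <chi_rho, chi> = (1/|G|) sum_C |C| * chi_rho(C) * conj(chi(C)) with |G| = 20 for each irreducible chi in the table:
  <chi_rho, chi_1> = (1/20)[1*(9)*conj(1) + 1*(-9)*conj(1) + 2*(1 + sqrt(5))*conj(1) + 2*(-1 + sqrt(5))*conj(1) + 2*(1 - sqrt(5))*conj(1) + 2*(-sqrt(5) - 1)*conj(1) + 5*(-1)*conj(1) + 5*(1)*conj(1)]
      = (1/20)[(9) + (-9) + (2 + 2*sqrt(5)) + (-2 + 2*sqrt(5)) + (2 - 2*sqrt(5)) + (-2*sqrt(5) - 2) + (-5) + (5)] = 0/20 = 0
  <chi_rho, chi_2> = (1/20)[1*(9)*conj(1) + 1*(-9)*conj(1) + 2*(1 + sqrt(5))*conj(1) + 2*(-1 + sqrt(5))*conj(1) + 2*(1 - sqrt(5))*conj(1) + 2*(-sqrt(5) - 1)*conj(1) + 5*(-1)*conj(-1) + 5*(1)*conj(-1)]
      = (1/20)[(9) + (-9) + (2 + 2*sqrt(5)) + (-2 + 2*sqrt(5)) + (2 - 2*sqrt(5)) + (-2*sqrt(5) - 2) + (5) + (-5)] = 0/20 = 0
  <chi_rho, chi_3> = (1/20)[1*(9)*conj(1) + 1*(-9)*conj(-1) + 2*(1 + sqrt(5))*conj(-1) + 2*(-1 + sqrt(5))*conj(1) + 2*(1 - sqrt(5))*conj(-1) + 2*(-sqrt(5) - 1)*conj(1) + 5*(-1)*conj(1) + 5*(1)*conj(-1)]
      = (1/20)[(9) + (9) + (-2*sqrt(5) - 2) + (-2 + 2*sqrt(5)) + (-2 + 2*sqrt(5)) + (-2*sqrt(5) - 2) + (-5) + (-5)] = 0/20 = 0
  <chi_rho, chi_4> = (1/20)[1*(9)*conj(1) + 1*(-9)*conj(-1) + 2*(1 + sqrt(5))*conj(-1) + 2*(-1 + sqrt(5))*conj(1) + 2*(1 - sqrt(5))*conj(-1) + 2*(-sqrt(5) - 1)*conj(1) + 5*(-1)*conj(-1) + 5*(1)*conj(1)]
      = (1/20)[(9) + (9) + (-2*sqrt(5) - 2) + (-2 + 2*sqrt(5)) + (-2 + 2*sqrt(5)) + (-2*sqrt(5) - 2) + (5) + (5)] = 20/20 = 1
  <chi_rho, chi_5> = (1/20)[1*(9)*conj(2) + 1*(-9)*conj(-2) + 2*(1 + sqrt(5))*conj(1/2 + sqrt(5)/2) + 2*(-1 + sqrt(5))*conj(-1/2 + sqrt(5)/2) + 2*(1 - sqrt(5))*conj(1/2 - sqrt(5)/2) + 2*(-sqrt(5) - 1)*conj(-sqrt(5)/2 - 1/2) + 5*(-1)*conj(0) + 5*(1)*conj(0)]
      = (1/20)[(18) + (18) + (2*sqrt(5) + 6) + (6 - 2*sqrt(5)) + (6 - 2*sqrt(5)) + (2*sqrt(5) + 6) + (0) + (0)] = 60/20 = 3
  <chi_rho, chi_6> = (1/20)[1*(9)*conj(2) + 1*(-9)*conj(2) + 2*(1 + sqrt(5))*conj(-1/2 + sqrt(5)/2) + 2*(-1 + sqrt(5))*conj(-sqrt(5)/2 - 1/2) + 2*(1 - sqrt(5))*conj(-sqrt(5)/2 - 1/2) + 2*(-sqrt(5) - 1)*conj(-1/2 + sqrt(5)/2) + 5*(-1)*conj(0) + 5*(1)*conj(0)]
      = (1/20)[(18) + (-18) + (4) + (-4) + (4) + (-4) + (0) + (0)] = 0/20 = 0
  <chi_rho, chi_7> = (1/20)[1*(9)*conj(2) + 1*(-9)*conj(-2) + 2*(1 + sqrt(5))*conj(1/2 - sqrt(5)/2) + 2*(-1 + sqrt(5))*conj(-sqrt(5)/2 - 1/2) + 2*(1 - sqrt(5))*conj(1/2 + sqrt(5)/2) + 2*(-sqrt(5) - 1)*conj(-1/2 + sqrt(5)/2) + 5*(-1)*conj(0) + 5*(1)*conj(0)]
      = (1/20)[(18) + (18) + (-4) + (-4) + (-4) + (-4) + (0) + (0)] = 20/20 = 1
  <chi_rho, chi_8> = (1/20)[1*(9)*conj(2) + 1*(-9)*conj(2) + 2*(1 + sqrt(5))*conj(-sqrt(5)/2 - 1/2) + 2*(-1 + sqrt(5))*conj(-1/2 + sqrt(5)/2) + 2*(1 - sqrt(5))*conj(-1/2 + sqrt(5)/2) + 2*(-sqrt(5) - 1)*conj(-sqrt(5)/2 - 1/2) + 5*(-1)*conj(0) + 5*(1)*conj(0)]
      = (1/20)[(18) + (-18) + (-6 - 2*sqrt(5)) + (6 - 2*sqrt(5)) + (-6 + 2*sqrt(5)) + (2*sqrt(5) + 6) + (0) + (0)] = 0/20 = 0
Dimension check: dim(rho) = sum (mult * dim) = 0*1 + 0*1 + 0*1 + 1*1 + 3*2 + 0*2 + 1*2 + 0*2 = 9 = chi_rho(e) = 9.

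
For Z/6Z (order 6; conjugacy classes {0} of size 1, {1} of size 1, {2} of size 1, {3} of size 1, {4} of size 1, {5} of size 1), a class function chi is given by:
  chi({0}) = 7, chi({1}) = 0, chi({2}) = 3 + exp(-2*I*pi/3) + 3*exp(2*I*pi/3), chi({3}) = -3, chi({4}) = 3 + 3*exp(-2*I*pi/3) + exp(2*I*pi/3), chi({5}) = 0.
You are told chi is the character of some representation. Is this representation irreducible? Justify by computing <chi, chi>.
Not irreducible (reducible): <chi, chi> = 11 > 1.

Explanation: <chi, chi> = (1/|G|) sum_C |C| * |chi(C)|^2 = (1/6)[1*|7|^2 + 1*|0|^2 + 1*|3 + exp(-2*I*pi/3) + 3*exp(2*I*pi/3)|^2 + 1*|-3|^2 + 1*|3 + 3*exp(-2*I*pi/3) + exp(2*I*pi/3)|^2 + 1*|0|^2]
  = (1/6)[(49) + (0) + (4) + (9) + (4) + (0)] = 66/6 = 11.
(Exp terms are combined using exp(i*s)*conj(exp(i*t)) = exp(i*(s-t)), and sums of them are collapsed using the identity that for every m > 1 the m distinct m-th roots of unity sum to 0, e.g. 1 + exp(2*I*pi/3) + exp(-2*I*pi/3) = 0.)
A character is irreducible iff <chi, chi> = 1, so this representation is reducible.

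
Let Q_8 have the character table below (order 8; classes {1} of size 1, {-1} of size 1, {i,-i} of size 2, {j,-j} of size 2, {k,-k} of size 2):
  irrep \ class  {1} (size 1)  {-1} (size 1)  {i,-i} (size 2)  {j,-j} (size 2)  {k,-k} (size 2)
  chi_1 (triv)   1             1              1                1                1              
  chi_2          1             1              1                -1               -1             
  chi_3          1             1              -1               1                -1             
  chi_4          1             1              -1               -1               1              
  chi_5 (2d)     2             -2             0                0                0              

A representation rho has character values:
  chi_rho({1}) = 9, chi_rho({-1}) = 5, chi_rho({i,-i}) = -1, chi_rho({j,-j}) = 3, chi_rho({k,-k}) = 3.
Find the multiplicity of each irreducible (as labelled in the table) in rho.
Multiplicities: chi_1: 3, chi_2: 0, chi_3: 2, chi_4: 2, chi_5: 1.

Reasoning: Use <chi_rho, chi> = (1/|G|) sum_C |C| * chi_rho(C) * conj(chi(C)) with |G| = 8 for each irreducible chi in the table:
  <chi_rho, chi_1> = (1/8)[1*(9)*conj(1) + 1*(5)*conj(1) + 2*(-1)*conj(1) + 2*(3)*conj(1) + 2*(3)*conj(1)]
      = (1/8)[(9) + (5) + (-2) + (6) + (6)] = 24/8 = 3
  <chi_rho, chi_2> = (1/8)[1*(9)*conj(1) + 1*(5)*conj(1) + 2*(-1)*conj(1) + 2*(3)*conj(-1) + 2*(3)*conj(-1)]
      = (1/8)[(9) + (5) + (-2) + (-6) + (-6)] = 0/8 = 0
  <chi_rho, chi_3> = (1/8)[1*(9)*conj(1) + 1*(5)*conj(1) + 2*(-1)*conj(-1) + 2*(3)*conj(1) + 2*(3)*conj(-1)]
      = (1/8)[(9) + (5) + (2) + (6) + (-6)] = 16/8 = 2
  <chi_rho, chi_4> = (1/8)[1*(9)*conj(1) + 1*(5)*conj(1) + 2*(-1)*conj(-1) + 2*(3)*conj(-1) + 2*(3)*conj(1)]
      = (1/8)[(9) + (5) + (2) + (-6) + (6)] = 16/8 = 2
  <chi_rho, chi_5> = (1/8)[1*(9)*conj(2) + 1*(5)*conj(-2) + 2*(-1)*conj(0) + 2*(3)*conj(0) + 2*(3)*conj(0)]
      = (1/8)[(18) + (-10) + (0) + (0) + (0)] = 8/8 = 1
Dimension check: dim(rho) = sum (mult * dim) = 3*1 + 0*1 + 2*1 + 2*1 + 1*2 = 9 = chi_rho(e) = 9.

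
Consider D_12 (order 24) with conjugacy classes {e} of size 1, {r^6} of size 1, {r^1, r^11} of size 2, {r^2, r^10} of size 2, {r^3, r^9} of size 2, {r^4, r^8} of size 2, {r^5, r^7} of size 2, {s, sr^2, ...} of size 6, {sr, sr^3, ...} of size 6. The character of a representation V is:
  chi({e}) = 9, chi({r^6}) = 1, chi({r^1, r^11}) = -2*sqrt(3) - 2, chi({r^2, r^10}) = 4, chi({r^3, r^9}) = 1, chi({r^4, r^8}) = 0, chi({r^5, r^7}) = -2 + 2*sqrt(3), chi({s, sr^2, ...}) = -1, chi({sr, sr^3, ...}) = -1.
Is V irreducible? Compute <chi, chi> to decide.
Not irreducible (reducible): <chi, chi> = 8 > 1.

Working: <chi, chi> = (1/|G|) sum_C |C| * |chi(C)|^2 = (1/24)[1*|9|^2 + 1*|1|^2 + 2*|-2*sqrt(3) - 2|^2 + 2*|4|^2 + 2*|1|^2 + 2*|0|^2 + 2*|-2 + 2*sqrt(3)|^2 + 6*|-1|^2 + 6*|-1|^2]
  = (1/24)[(81) + (1) + (16*sqrt(3) + 32) + (32) + (2) + (0) + (32 - 16*sqrt(3)) + (6) + (6)] = 192/24 = 8.
A character is irreducible iff <chi, chi> = 1, so this representation is reducible.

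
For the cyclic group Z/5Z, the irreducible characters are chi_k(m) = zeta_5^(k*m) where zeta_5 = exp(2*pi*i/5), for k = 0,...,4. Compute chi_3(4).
chi_3(4) = zeta_5^12 = exp(4*I*pi/5)

Working: chi_3(4) = zeta_5^(3*4) = zeta_5^12. Since zeta_5^5 = 1, this equals zeta_5^2 = exp(2*pi*i*2/5) = exp(4*I*pi/5).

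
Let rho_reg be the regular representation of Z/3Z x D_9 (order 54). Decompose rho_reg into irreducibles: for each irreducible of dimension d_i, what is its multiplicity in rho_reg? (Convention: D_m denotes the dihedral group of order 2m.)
Each irreducible V_i of dimension d_i appears with multiplicity d_i, i.e. rho_reg = (direct sum over all irreducibles V_i) d_i V_i. The irreducible dimensions for Z/3Z x D_9 are 1, 1, 1, 1, 1, 1, 2, 2, 2, 2, 2, 2, 2, 2, 2, 2, 2, 2: 6 irreducibles of dimension 1, each with multiplicity 1; 12 irreducibles of dimension 2, each with multiplicity 2. Total dimension 6*1*1 + 12*2*2 = 54 = |G|.

Reasoning: General theorem: in the regular representation of a finite group G, each irreducible appears with multiplicity equal to its dimension. Check: dim(rho_reg) = sum d_i^2 = 1 + 1 + 1 + 1 + 1 + 1 + 4 + 4 + 4 + 4 + 4 + 4 + 4 + 4 + 4 + 4 + 4 + 4 = 54 = |G|.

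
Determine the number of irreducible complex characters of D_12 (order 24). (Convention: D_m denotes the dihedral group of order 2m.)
9

Details: The number of irreducible complex representations of a finite group equals its number of conjugacy classes. D_12 has 9 conjugacy classes (n/2 + 3 for n even), so D_12 (order 24) has exactly 9 irreducible complex representations.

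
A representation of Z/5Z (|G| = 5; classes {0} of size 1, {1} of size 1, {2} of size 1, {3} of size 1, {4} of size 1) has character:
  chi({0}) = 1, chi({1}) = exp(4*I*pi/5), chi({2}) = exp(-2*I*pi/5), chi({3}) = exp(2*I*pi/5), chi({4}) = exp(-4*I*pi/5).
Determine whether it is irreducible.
Irreducible: <chi, chi> = 1.

Explanation: <chi, chi> = (1/|G|) sum_C |C| * |chi(C)|^2 = (1/5)[1*|1|^2 + 1*|exp(4*I*pi/5)|^2 + 1*|exp(-2*I*pi/5)|^2 + 1*|exp(2*I*pi/5)|^2 + 1*|exp(-4*I*pi/5)|^2]
  = (1/5)[(1) + (1) + (1) + (1) + (1)] = 5/5 = 1.
(Exp terms are combined using exp(i*s)*conj(exp(i*t)) = exp(i*(s-t)), and sums of them are collapsed using the identity that for every m > 1 the m distinct m-th roots of unity sum to 0, e.g. 1 + exp(2*I*pi/3) + exp(-2*I*pi/3) = 0.)
A character is irreducible iff <chi, chi> = 1, so this representation is irreducible.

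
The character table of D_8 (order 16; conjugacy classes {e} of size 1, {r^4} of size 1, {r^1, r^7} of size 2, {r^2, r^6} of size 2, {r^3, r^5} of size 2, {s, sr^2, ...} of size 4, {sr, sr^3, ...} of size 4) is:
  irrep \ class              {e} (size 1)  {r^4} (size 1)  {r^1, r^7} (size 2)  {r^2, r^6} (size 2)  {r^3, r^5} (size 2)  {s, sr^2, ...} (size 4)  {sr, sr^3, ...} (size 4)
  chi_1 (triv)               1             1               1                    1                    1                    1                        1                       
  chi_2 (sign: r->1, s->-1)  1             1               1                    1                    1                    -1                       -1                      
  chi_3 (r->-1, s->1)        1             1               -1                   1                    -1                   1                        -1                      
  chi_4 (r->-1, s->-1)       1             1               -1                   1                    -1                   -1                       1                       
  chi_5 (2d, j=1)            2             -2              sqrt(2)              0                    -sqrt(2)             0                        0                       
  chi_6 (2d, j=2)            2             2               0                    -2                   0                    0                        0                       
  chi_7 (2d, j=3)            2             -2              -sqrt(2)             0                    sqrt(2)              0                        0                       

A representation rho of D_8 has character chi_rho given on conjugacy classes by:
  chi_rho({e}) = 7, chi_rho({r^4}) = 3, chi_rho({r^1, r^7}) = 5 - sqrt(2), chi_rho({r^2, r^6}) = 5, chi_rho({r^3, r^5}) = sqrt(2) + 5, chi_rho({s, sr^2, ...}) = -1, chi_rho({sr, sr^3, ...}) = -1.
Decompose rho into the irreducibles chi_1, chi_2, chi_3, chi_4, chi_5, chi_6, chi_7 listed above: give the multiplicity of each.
Multiplicities: chi_1: 2, chi_2: 3, chi_3: 0, chi_4: 0, chi_5: 0, chi_6: 0, chi_7: 1.

Explanation: Use <chi_rho, chi> = (1/|G|) sum_C |C| * chi_rho(C) * conj(chi(C)) with |G| = 16 for each irreducible chi in the table:
  <chi_rho, chi_1> = (1/16)[1*(7)*conj(1) + 1*(3)*conj(1) + 2*(5 - sqrt(2))*conj(1) + 2*(5)*conj(1) + 2*(sqrt(2) + 5)*conj(1) + 4*(-1)*conj(1) + 4*(-1)*conj(1)]
      = (1/16)[(7) + (3) + (10 - 2*sqrt(2)) + (10) + (2*sqrt(2) + 10) + (-4) + (-4)] = 32/16 = 2
  <chi_rho, chi_2> = (1/16)[1*(7)*conj(1) + 1*(3)*conj(1) + 2*(5 - sqrt(2))*conj(1) + 2*(5)*conj(1) + 2*(sqrt(2) + 5)*conj(1) + 4*(-1)*conj(-1) + 4*(-1)*conj(-1)]
      = (1/16)[(7) + (3) + (10 - 2*sqrt(2)) + (10) + (2*sqrt(2) + 10) + (4) + (4)] = 48/16 = 3
  <chi_rho, chi_3> = (1/16)[1*(7)*conj(1) + 1*(3)*conj(1) + 2*(5 - sqrt(2))*conj(-1) + 2*(5)*conj(1) + 2*(sqrt(2) + 5)*conj(-1) + 4*(-1)*conj(1) + 4*(-1)*conj(-1)]
      = (1/16)[(7) + (3) + (-10 + 2*sqrt(2)) + (10) + (-10 - 2*sqrt(2)) + (-4) + (4)] = 0/16 = 0
  <chi_rho, chi_4> = (1/16)[1*(7)*conj(1) + 1*(3)*conj(1) + 2*(5 - sqrt(2))*conj(-1) + 2*(5)*conj(1) + 2*(sqrt(2) + 5)*conj(-1) + 4*(-1)*conj(-1) + 4*(-1)*conj(1)]
      = (1/16)[(7) + (3) + (-10 + 2*sqrt(2)) + (10) + (-10 - 2*sqrt(2)) + (4) + (-4)] = 0/16 = 0
  <chi_rho, chi_5> = (1/16)[1*(7)*conj(2) + 1*(3)*conj(-2) + 2*(5 - sqrt(2))*conj(sqrt(2)) + 2*(5)*conj(0) + 2*(sqrt(2) + 5)*conj(-sqrt(2)) + 4*(-1)*conj(0) + 4*(-1)*conj(0)]
      = (1/16)[(14) + (-6) + (-4 + 10*sqrt(2)) + (0) + (-10*sqrt(2) - 4) + (0) + (0)] = 0/16 = 0
  <chi_rho, chi_6> = (1/16)[1*(7)*conj(2) + 1*(3)*conj(2) + 2*(5 - sqrt(2))*conj(0) + 2*(5)*conj(-2) + 2*(sqrt(2) + 5)*conj(0) + 4*(-1)*conj(0) + 4*(-1)*conj(0)]
      = (1/16)[(14) + (6) + (0) + (-20) + (0) + (0) + (0)] = 0/16 = 0
  <chi_rho, chi_7> = (1/16)[1*(7)*conj(2) + 1*(3)*conj(-2) + 2*(5 - sqrt(2))*conj(-sqrt(2)) + 2*(5)*conj(0) + 2*(sqrt(2) + 5)*conj(sqrt(2)) + 4*(-1)*conj(0) + 4*(-1)*conj(0)]
      = (1/16)[(14) + (-6) + (4 - 10*sqrt(2)) + (0) + (4 + 10*sqrt(2)) + (0) + (0)] = 16/16 = 1
Dimension check: dim(rho) = sum (mult * dim) = 2*1 + 3*1 + 0*1 + 0*1 + 0*2 + 0*2 + 1*2 = 7 = chi_rho(e) = 7.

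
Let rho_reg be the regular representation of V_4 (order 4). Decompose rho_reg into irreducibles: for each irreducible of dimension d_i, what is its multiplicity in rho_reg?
Each irreducible V_i of dimension d_i appears with multiplicity d_i, i.e. rho_reg = (direct sum over all irreducibles V_i) d_i V_i. The irreducible dimensions for V_4 are 1, 1, 1, 1: 4 irreducibles of dimension 1, each with multiplicity 1. Total dimension 4*1*1 = 4 = |G|.

General theorem: in the regular representation of a finite group G, each irreducible appears with multiplicity equal to its dimension. Check: dim(rho_reg) = sum d_i^2 = 1 + 1 + 1 + 1 = 4 = |G|.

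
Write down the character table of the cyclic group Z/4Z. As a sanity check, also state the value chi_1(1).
Character table of Z/4Z (irreps indexed chi_0,...,chi_3 with chi_k(m) = zeta_4^(k*m), zeta_4 = exp(2*pi*i/4)):
  irrep \ class  {0} (size 1)  {1} (size 1)  {2} (size 1)  {3} (size 1)
  chi_0          1             1             1             1           
  chi_1          1             I             -1            -I          
  chi_2          1             -1            1             -1          
  chi_3          1             -I            -1            I           

Spot check: chi_1(1) = zeta_4^(1*1) = zeta_4^1 = I.

Z/4Z is abelian, so all 4 irreducible complex representations are 1-dimensional. They are given by chi_k(m) = zeta_4^(k*m) for k = 0,...,3. Row orthogonality: sum_m chi_k(m) conj(chi_l(m)) = 4 * [k = l].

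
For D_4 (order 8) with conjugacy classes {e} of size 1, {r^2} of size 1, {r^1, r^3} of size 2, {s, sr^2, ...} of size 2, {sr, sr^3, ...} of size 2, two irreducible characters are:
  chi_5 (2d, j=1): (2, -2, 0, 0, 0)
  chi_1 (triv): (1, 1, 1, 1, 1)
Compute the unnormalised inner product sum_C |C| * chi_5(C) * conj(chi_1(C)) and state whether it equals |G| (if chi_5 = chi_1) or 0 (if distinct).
Sum = 0; so <chi_5, chi_1> = 0 (distinct irreducibles are orthogonal).

Compute term by term over conjugacy classes (|C| * chi_5(C) * conj(chi_1(C))):
  1*(2)*conj(1) + 1*(-2)*conj(1) + 2*(0)*conj(1) + 2*(0)*conj(1) + 2*(0)*conj(1)
  = (2) + (-2) + (0) + (0) + (0)
  = 0.
Dividing by |G| = 8 gives 0/8 = 0, matching the row-orthogonality relation <chi_5, chi_1> = [chi_5 = chi_1].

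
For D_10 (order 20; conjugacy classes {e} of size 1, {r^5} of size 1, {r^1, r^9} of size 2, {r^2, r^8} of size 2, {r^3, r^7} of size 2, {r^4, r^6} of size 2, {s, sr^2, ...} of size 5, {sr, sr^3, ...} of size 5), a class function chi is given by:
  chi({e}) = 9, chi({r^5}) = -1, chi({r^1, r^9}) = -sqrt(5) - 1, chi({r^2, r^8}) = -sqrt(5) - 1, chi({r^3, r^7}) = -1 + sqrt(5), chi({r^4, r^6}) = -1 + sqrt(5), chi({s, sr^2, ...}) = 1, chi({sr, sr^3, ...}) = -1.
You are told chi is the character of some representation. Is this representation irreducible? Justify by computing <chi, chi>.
Not irreducible (reducible): <chi, chi> = 7 > 1.

Why: <chi, chi> = (1/|G|) sum_C |C| * |chi(C)|^2 = (1/20)[1*|9|^2 + 1*|-1|^2 + 2*|-sqrt(5) - 1|^2 + 2*|-sqrt(5) - 1|^2 + 2*|-1 + sqrt(5)|^2 + 2*|-1 + sqrt(5)|^2 + 5*|1|^2 + 5*|-1|^2]
  = (1/20)[(81) + (1) + (4*sqrt(5) + 12) + (4*sqrt(5) + 12) + (12 - 4*sqrt(5)) + (12 - 4*sqrt(5)) + (5) + (5)] = 140/20 = 7.
A character is irreducible iff <chi, chi> = 1, so this representation is reducible.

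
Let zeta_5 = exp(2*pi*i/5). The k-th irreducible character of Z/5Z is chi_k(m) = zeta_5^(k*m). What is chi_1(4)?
chi_1(4) = zeta_5^4 = exp(-2*I*pi/5)

Proof sketch: chi_1(4) = zeta_5^(1*4) = zeta_5^4. Since zeta_5^5 = 1, this equals zeta_5^4 = exp(2*pi*i*4/5) = exp(-2*I*pi/5).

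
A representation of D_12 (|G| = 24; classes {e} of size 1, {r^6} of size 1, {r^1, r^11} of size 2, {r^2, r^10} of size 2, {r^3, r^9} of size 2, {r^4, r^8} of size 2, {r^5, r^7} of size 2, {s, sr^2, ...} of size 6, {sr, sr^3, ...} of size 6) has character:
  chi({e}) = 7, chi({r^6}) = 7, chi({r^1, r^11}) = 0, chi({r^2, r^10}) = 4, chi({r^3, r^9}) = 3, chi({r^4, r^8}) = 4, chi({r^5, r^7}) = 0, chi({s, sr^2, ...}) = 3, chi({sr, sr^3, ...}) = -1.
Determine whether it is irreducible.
Not irreducible (reducible): <chi, chi> = 10 > 1.

Derivation: <chi, chi> = (1/|G|) sum_C |C| * |chi(C)|^2 = (1/24)[1*|7|^2 + 1*|7|^2 + 2*|0|^2 + 2*|4|^2 + 2*|3|^2 + 2*|4|^2 + 2*|0|^2 + 6*|3|^2 + 6*|-1|^2]
  = (1/24)[(49) + (49) + (0) + (32) + (18) + (32) + (0) + (54) + (6)] = 240/24 = 10.
A character is irreducible iff <chi, chi> = 1, so this representation is reducible.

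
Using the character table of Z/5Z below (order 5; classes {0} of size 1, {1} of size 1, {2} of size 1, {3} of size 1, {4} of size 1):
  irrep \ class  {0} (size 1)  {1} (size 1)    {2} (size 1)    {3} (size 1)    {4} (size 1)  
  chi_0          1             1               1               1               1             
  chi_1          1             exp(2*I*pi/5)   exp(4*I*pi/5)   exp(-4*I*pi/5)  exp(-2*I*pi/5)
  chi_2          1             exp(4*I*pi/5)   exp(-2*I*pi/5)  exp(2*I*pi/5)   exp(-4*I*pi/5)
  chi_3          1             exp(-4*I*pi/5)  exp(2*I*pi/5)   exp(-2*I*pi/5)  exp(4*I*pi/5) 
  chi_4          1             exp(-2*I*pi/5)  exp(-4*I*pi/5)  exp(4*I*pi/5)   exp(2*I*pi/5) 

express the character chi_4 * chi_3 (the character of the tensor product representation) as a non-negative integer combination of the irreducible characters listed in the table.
chi_4 tensor chi_3 = chi_2 (all other irreducibles have multiplicity 0).

Solution. The character of a tensor product is the pointwise product (chi_4 * chi_3)(C) = chi_4(C) * chi_3(C):
  {0}: (1)*(1), {1}: (exp(-2*I*pi/5))*(exp(-4*I*pi/5)), {2}: (exp(-4*I*pi/5))*(exp(2*I*pi/5)), {3}: (exp(4*I*pi/5))*(exp(-2*I*pi/5)), {4}: (exp(2*I*pi/5))*(exp(4*I*pi/5))
so (chi_4 * chi_3) takes values
  {0} -> 1, {1} -> exp(4*I*pi/5), {2} -> exp(-2*I*pi/5), {3} -> exp(2*I*pi/5), {4} -> exp(-4*I*pi/5).
Now take the inner product of this character with each irreducible chi from the table, <chi_4*chi_3, chi> = (1/5) sum_C |C| (chi_4*chi_3)(C) conj(chi(C)):
  <chi_4*chi_3, chi_0> = (1/5)[1*(1)*conj(1) + 1*(exp(4*I*pi/5))*conj(1) + 1*(exp(-2*I*pi/5))*conj(1) + 1*(exp(2*I*pi/5))*conj(1) + 1*(exp(-4*I*pi/5))*conj(1)]
      = (1/5)[(1) + (exp(4*I*pi/5)) + (exp(-2*I*pi/5)) + (exp(2*I*pi/5)) + (exp(-4*I*pi/5))] = 0/5 = 0
  <chi_4*chi_3, chi_1> = (1/5)[1*(1)*conj(1) + 1*(exp(4*I*pi/5))*conj(exp(2*I*pi/5)) + 1*(exp(-2*I*pi/5))*conj(exp(4*I*pi/5)) + 1*(exp(2*I*pi/5))*conj(exp(-4*I*pi/5)) + 1*(exp(-4*I*pi/5))*conj(exp(-2*I*pi/5))]
      = (1/5)[(1) + (exp(2*I*pi/5)) + (exp(4*I*pi/5)) + (exp(-4*I*pi/5)) + (exp(-2*I*pi/5))] = 0/5 = 0
  <chi_4*chi_3, chi_2> = (1/5)[1*(1)*conj(1) + 1*(exp(4*I*pi/5))*conj(exp(4*I*pi/5)) + 1*(exp(-2*I*pi/5))*conj(exp(-2*I*pi/5)) + 1*(exp(2*I*pi/5))*conj(exp(2*I*pi/5)) + 1*(exp(-4*I*pi/5))*conj(exp(-4*I*pi/5))]
      = (1/5)[(1) + (1) + (1) + (1) + (1)] = 5/5 = 1
  <chi_4*chi_3, chi_3> = (1/5)[1*(1)*conj(1) + 1*(exp(4*I*pi/5))*conj(exp(-4*I*pi/5)) + 1*(exp(-2*I*pi/5))*conj(exp(2*I*pi/5)) + 1*(exp(2*I*pi/5))*conj(exp(-2*I*pi/5)) + 1*(exp(-4*I*pi/5))*conj(exp(4*I*pi/5))]
      = (1/5)[(1) + (exp(-2*I*pi/5)) + (exp(-4*I*pi/5)) + (exp(4*I*pi/5)) + (exp(2*I*pi/5))] = 0/5 = 0
  <chi_4*chi_3, chi_4> = (1/5)[1*(1)*conj(1) + 1*(exp(4*I*pi/5))*conj(exp(-2*I*pi/5)) + 1*(exp(-2*I*pi/5))*conj(exp(-4*I*pi/5)) + 1*(exp(2*I*pi/5))*conj(exp(4*I*pi/5)) + 1*(exp(-4*I*pi/5))*conj(exp(2*I*pi/5))]
      = (1/5)[(1) + (exp(-4*I*pi/5)) + (exp(2*I*pi/5)) + (exp(-2*I*pi/5)) + (exp(4*I*pi/5))] = 0/5 = 0
(Exp terms are combined using exp(i*s)*conj(exp(i*t)) = exp(i*(s-t)), and sums of them are collapsed using the identity that for every m > 1 the m distinct m-th roots of unity sum to 0, e.g. 1 + exp(2*I*pi/3) + exp(-2*I*pi/3) = 0.)
Hence the multiplicities are chi_2: 1. Dimension check: dim(chi_4)*dim(chi_3) = 1*1 = 1 and sum (mult * dim) = 1*1 = 1.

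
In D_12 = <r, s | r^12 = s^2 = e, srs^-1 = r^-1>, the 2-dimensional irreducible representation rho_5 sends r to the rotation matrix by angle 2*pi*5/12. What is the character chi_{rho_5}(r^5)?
chi_{rho_5}(r^5) = 2*cos(2*pi*5*5/12) = sqrt(3)

Proof sketch: rho_5(r^5) is rotation by angle 2*pi*5*5/12, whose trace is 2*cos(2*pi*5*5/12) = sqrt(3).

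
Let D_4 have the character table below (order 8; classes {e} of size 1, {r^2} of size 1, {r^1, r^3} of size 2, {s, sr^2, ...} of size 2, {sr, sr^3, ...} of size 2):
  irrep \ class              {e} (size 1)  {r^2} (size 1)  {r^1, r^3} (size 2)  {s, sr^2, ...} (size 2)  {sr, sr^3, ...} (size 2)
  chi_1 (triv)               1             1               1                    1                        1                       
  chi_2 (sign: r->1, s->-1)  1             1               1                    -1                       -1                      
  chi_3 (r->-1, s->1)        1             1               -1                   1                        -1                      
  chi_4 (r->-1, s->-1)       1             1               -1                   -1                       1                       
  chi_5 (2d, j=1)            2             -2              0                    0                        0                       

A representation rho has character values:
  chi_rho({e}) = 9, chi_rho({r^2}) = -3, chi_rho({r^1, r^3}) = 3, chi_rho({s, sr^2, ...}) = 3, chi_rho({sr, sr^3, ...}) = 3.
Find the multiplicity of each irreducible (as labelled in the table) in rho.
Multiplicities: chi_1: 3, chi_2: 0, chi_3: 0, chi_4: 0, chi_5: 3.

Explanation: Use <chi_rho, chi> = (1/|G|) sum_C |C| * chi_rho(C) * conj(chi(C)) with |G| = 8 for each irreducible chi in the table:
  <chi_rho, chi_1> = (1/8)[1*(9)*conj(1) + 1*(-3)*conj(1) + 2*(3)*conj(1) + 2*(3)*conj(1) + 2*(3)*conj(1)]
      = (1/8)[(9) + (-3) + (6) + (6) + (6)] = 24/8 = 3
  <chi_rho, chi_2> = (1/8)[1*(9)*conj(1) + 1*(-3)*conj(1) + 2*(3)*conj(1) + 2*(3)*conj(-1) + 2*(3)*conj(-1)]
      = (1/8)[(9) + (-3) + (6) + (-6) + (-6)] = 0/8 = 0
  <chi_rho, chi_3> = (1/8)[1*(9)*conj(1) + 1*(-3)*conj(1) + 2*(3)*conj(-1) + 2*(3)*conj(1) + 2*(3)*conj(-1)]
      = (1/8)[(9) + (-3) + (-6) + (6) + (-6)] = 0/8 = 0
  <chi_rho, chi_4> = (1/8)[1*(9)*conj(1) + 1*(-3)*conj(1) + 2*(3)*conj(-1) + 2*(3)*conj(-1) + 2*(3)*conj(1)]
      = (1/8)[(9) + (-3) + (-6) + (-6) + (6)] = 0/8 = 0
  <chi_rho, chi_5> = (1/8)[1*(9)*conj(2) + 1*(-3)*conj(-2) + 2*(3)*conj(0) + 2*(3)*conj(0) + 2*(3)*conj(0)]
      = (1/8)[(18) + (6) + (0) + (0) + (0)] = 24/8 = 3
Dimension check: dim(rho) = sum (mult * dim) = 3*1 + 0*1 + 0*1 + 0*1 + 3*2 = 9 = chi_rho(e) = 9.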